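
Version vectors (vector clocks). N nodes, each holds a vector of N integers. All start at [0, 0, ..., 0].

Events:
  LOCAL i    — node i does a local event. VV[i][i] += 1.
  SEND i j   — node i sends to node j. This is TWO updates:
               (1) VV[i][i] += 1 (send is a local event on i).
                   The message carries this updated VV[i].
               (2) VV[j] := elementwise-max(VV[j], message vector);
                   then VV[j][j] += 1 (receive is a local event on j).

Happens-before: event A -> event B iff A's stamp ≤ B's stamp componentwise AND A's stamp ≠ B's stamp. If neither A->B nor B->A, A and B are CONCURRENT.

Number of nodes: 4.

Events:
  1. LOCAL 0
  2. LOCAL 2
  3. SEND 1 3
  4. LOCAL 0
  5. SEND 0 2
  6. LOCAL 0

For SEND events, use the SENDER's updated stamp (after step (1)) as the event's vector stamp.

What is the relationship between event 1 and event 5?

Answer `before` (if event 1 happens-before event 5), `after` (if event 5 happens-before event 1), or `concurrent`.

Answer: before

Derivation:
Initial: VV[0]=[0, 0, 0, 0]
Initial: VV[1]=[0, 0, 0, 0]
Initial: VV[2]=[0, 0, 0, 0]
Initial: VV[3]=[0, 0, 0, 0]
Event 1: LOCAL 0: VV[0][0]++ -> VV[0]=[1, 0, 0, 0]
Event 2: LOCAL 2: VV[2][2]++ -> VV[2]=[0, 0, 1, 0]
Event 3: SEND 1->3: VV[1][1]++ -> VV[1]=[0, 1, 0, 0], msg_vec=[0, 1, 0, 0]; VV[3]=max(VV[3],msg_vec) then VV[3][3]++ -> VV[3]=[0, 1, 0, 1]
Event 4: LOCAL 0: VV[0][0]++ -> VV[0]=[2, 0, 0, 0]
Event 5: SEND 0->2: VV[0][0]++ -> VV[0]=[3, 0, 0, 0], msg_vec=[3, 0, 0, 0]; VV[2]=max(VV[2],msg_vec) then VV[2][2]++ -> VV[2]=[3, 0, 2, 0]
Event 6: LOCAL 0: VV[0][0]++ -> VV[0]=[4, 0, 0, 0]
Event 1 stamp: [1, 0, 0, 0]
Event 5 stamp: [3, 0, 0, 0]
[1, 0, 0, 0] <= [3, 0, 0, 0]? True
[3, 0, 0, 0] <= [1, 0, 0, 0]? False
Relation: before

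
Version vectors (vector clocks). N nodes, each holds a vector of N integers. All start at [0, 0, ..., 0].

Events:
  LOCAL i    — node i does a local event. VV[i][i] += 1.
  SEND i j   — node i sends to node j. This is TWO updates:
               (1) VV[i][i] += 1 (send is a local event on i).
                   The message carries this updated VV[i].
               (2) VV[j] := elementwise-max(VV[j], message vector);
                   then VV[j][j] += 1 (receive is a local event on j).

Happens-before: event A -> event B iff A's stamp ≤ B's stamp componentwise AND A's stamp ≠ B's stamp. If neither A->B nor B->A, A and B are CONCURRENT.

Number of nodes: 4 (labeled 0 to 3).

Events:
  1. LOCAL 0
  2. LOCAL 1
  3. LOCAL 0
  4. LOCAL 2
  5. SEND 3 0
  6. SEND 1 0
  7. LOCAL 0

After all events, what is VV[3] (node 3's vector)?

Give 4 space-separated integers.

Answer: 0 0 0 1

Derivation:
Initial: VV[0]=[0, 0, 0, 0]
Initial: VV[1]=[0, 0, 0, 0]
Initial: VV[2]=[0, 0, 0, 0]
Initial: VV[3]=[0, 0, 0, 0]
Event 1: LOCAL 0: VV[0][0]++ -> VV[0]=[1, 0, 0, 0]
Event 2: LOCAL 1: VV[1][1]++ -> VV[1]=[0, 1, 0, 0]
Event 3: LOCAL 0: VV[0][0]++ -> VV[0]=[2, 0, 0, 0]
Event 4: LOCAL 2: VV[2][2]++ -> VV[2]=[0, 0, 1, 0]
Event 5: SEND 3->0: VV[3][3]++ -> VV[3]=[0, 0, 0, 1], msg_vec=[0, 0, 0, 1]; VV[0]=max(VV[0],msg_vec) then VV[0][0]++ -> VV[0]=[3, 0, 0, 1]
Event 6: SEND 1->0: VV[1][1]++ -> VV[1]=[0, 2, 0, 0], msg_vec=[0, 2, 0, 0]; VV[0]=max(VV[0],msg_vec) then VV[0][0]++ -> VV[0]=[4, 2, 0, 1]
Event 7: LOCAL 0: VV[0][0]++ -> VV[0]=[5, 2, 0, 1]
Final vectors: VV[0]=[5, 2, 0, 1]; VV[1]=[0, 2, 0, 0]; VV[2]=[0, 0, 1, 0]; VV[3]=[0, 0, 0, 1]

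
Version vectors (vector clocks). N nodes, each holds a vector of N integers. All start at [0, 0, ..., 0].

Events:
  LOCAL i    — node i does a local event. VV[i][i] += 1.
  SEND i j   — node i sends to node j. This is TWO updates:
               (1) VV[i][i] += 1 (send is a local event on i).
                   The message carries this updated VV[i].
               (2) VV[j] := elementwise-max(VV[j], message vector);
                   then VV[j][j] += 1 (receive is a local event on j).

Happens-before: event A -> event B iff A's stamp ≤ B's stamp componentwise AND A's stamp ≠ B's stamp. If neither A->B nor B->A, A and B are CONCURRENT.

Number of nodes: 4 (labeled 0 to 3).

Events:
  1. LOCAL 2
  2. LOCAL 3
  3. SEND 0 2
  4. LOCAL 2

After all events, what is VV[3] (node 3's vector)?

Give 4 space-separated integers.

Answer: 0 0 0 1

Derivation:
Initial: VV[0]=[0, 0, 0, 0]
Initial: VV[1]=[0, 0, 0, 0]
Initial: VV[2]=[0, 0, 0, 0]
Initial: VV[3]=[0, 0, 0, 0]
Event 1: LOCAL 2: VV[2][2]++ -> VV[2]=[0, 0, 1, 0]
Event 2: LOCAL 3: VV[3][3]++ -> VV[3]=[0, 0, 0, 1]
Event 3: SEND 0->2: VV[0][0]++ -> VV[0]=[1, 0, 0, 0], msg_vec=[1, 0, 0, 0]; VV[2]=max(VV[2],msg_vec) then VV[2][2]++ -> VV[2]=[1, 0, 2, 0]
Event 4: LOCAL 2: VV[2][2]++ -> VV[2]=[1, 0, 3, 0]
Final vectors: VV[0]=[1, 0, 0, 0]; VV[1]=[0, 0, 0, 0]; VV[2]=[1, 0, 3, 0]; VV[3]=[0, 0, 0, 1]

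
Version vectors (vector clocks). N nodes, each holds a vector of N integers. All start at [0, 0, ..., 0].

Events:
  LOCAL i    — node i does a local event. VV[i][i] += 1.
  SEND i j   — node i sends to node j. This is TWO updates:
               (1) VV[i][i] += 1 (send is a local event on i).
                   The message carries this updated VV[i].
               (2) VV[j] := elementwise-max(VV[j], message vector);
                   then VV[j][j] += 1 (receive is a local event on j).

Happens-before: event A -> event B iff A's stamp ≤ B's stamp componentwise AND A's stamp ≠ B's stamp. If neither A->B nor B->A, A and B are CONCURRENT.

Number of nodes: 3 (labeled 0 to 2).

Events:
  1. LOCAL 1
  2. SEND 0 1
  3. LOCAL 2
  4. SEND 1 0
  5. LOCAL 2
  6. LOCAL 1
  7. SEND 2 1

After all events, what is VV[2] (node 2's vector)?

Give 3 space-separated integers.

Answer: 0 0 3

Derivation:
Initial: VV[0]=[0, 0, 0]
Initial: VV[1]=[0, 0, 0]
Initial: VV[2]=[0, 0, 0]
Event 1: LOCAL 1: VV[1][1]++ -> VV[1]=[0, 1, 0]
Event 2: SEND 0->1: VV[0][0]++ -> VV[0]=[1, 0, 0], msg_vec=[1, 0, 0]; VV[1]=max(VV[1],msg_vec) then VV[1][1]++ -> VV[1]=[1, 2, 0]
Event 3: LOCAL 2: VV[2][2]++ -> VV[2]=[0, 0, 1]
Event 4: SEND 1->0: VV[1][1]++ -> VV[1]=[1, 3, 0], msg_vec=[1, 3, 0]; VV[0]=max(VV[0],msg_vec) then VV[0][0]++ -> VV[0]=[2, 3, 0]
Event 5: LOCAL 2: VV[2][2]++ -> VV[2]=[0, 0, 2]
Event 6: LOCAL 1: VV[1][1]++ -> VV[1]=[1, 4, 0]
Event 7: SEND 2->1: VV[2][2]++ -> VV[2]=[0, 0, 3], msg_vec=[0, 0, 3]; VV[1]=max(VV[1],msg_vec) then VV[1][1]++ -> VV[1]=[1, 5, 3]
Final vectors: VV[0]=[2, 3, 0]; VV[1]=[1, 5, 3]; VV[2]=[0, 0, 3]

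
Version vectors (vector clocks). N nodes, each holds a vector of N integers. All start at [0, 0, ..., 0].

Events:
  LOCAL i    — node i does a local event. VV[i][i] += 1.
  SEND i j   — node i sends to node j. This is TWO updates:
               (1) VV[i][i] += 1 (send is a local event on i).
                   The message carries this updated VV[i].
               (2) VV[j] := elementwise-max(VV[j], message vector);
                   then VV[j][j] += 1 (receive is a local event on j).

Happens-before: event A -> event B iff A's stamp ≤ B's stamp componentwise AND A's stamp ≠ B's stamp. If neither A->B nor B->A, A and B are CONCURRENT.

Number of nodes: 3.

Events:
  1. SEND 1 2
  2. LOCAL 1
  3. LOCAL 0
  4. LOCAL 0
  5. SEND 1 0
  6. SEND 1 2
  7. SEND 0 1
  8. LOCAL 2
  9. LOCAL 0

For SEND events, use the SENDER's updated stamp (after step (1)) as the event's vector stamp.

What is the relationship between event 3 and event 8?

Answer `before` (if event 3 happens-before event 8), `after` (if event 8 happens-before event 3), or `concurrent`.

Answer: concurrent

Derivation:
Initial: VV[0]=[0, 0, 0]
Initial: VV[1]=[0, 0, 0]
Initial: VV[2]=[0, 0, 0]
Event 1: SEND 1->2: VV[1][1]++ -> VV[1]=[0, 1, 0], msg_vec=[0, 1, 0]; VV[2]=max(VV[2],msg_vec) then VV[2][2]++ -> VV[2]=[0, 1, 1]
Event 2: LOCAL 1: VV[1][1]++ -> VV[1]=[0, 2, 0]
Event 3: LOCAL 0: VV[0][0]++ -> VV[0]=[1, 0, 0]
Event 4: LOCAL 0: VV[0][0]++ -> VV[0]=[2, 0, 0]
Event 5: SEND 1->0: VV[1][1]++ -> VV[1]=[0, 3, 0], msg_vec=[0, 3, 0]; VV[0]=max(VV[0],msg_vec) then VV[0][0]++ -> VV[0]=[3, 3, 0]
Event 6: SEND 1->2: VV[1][1]++ -> VV[1]=[0, 4, 0], msg_vec=[0, 4, 0]; VV[2]=max(VV[2],msg_vec) then VV[2][2]++ -> VV[2]=[0, 4, 2]
Event 7: SEND 0->1: VV[0][0]++ -> VV[0]=[4, 3, 0], msg_vec=[4, 3, 0]; VV[1]=max(VV[1],msg_vec) then VV[1][1]++ -> VV[1]=[4, 5, 0]
Event 8: LOCAL 2: VV[2][2]++ -> VV[2]=[0, 4, 3]
Event 9: LOCAL 0: VV[0][0]++ -> VV[0]=[5, 3, 0]
Event 3 stamp: [1, 0, 0]
Event 8 stamp: [0, 4, 3]
[1, 0, 0] <= [0, 4, 3]? False
[0, 4, 3] <= [1, 0, 0]? False
Relation: concurrent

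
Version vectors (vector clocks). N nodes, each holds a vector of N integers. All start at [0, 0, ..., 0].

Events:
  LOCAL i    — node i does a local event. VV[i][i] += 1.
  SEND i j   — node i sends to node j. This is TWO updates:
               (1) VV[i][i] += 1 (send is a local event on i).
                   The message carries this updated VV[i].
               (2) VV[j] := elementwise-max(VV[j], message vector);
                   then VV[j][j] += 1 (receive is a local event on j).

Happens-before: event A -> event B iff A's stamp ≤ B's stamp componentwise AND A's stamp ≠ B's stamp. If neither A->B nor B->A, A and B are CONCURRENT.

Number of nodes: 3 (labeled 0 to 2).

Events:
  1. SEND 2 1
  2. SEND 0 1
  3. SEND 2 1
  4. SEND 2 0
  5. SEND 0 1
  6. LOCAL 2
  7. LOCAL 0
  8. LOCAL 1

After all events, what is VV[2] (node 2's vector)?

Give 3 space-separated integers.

Answer: 0 0 4

Derivation:
Initial: VV[0]=[0, 0, 0]
Initial: VV[1]=[0, 0, 0]
Initial: VV[2]=[0, 0, 0]
Event 1: SEND 2->1: VV[2][2]++ -> VV[2]=[0, 0, 1], msg_vec=[0, 0, 1]; VV[1]=max(VV[1],msg_vec) then VV[1][1]++ -> VV[1]=[0, 1, 1]
Event 2: SEND 0->1: VV[0][0]++ -> VV[0]=[1, 0, 0], msg_vec=[1, 0, 0]; VV[1]=max(VV[1],msg_vec) then VV[1][1]++ -> VV[1]=[1, 2, 1]
Event 3: SEND 2->1: VV[2][2]++ -> VV[2]=[0, 0, 2], msg_vec=[0, 0, 2]; VV[1]=max(VV[1],msg_vec) then VV[1][1]++ -> VV[1]=[1, 3, 2]
Event 4: SEND 2->0: VV[2][2]++ -> VV[2]=[0, 0, 3], msg_vec=[0, 0, 3]; VV[0]=max(VV[0],msg_vec) then VV[0][0]++ -> VV[0]=[2, 0, 3]
Event 5: SEND 0->1: VV[0][0]++ -> VV[0]=[3, 0, 3], msg_vec=[3, 0, 3]; VV[1]=max(VV[1],msg_vec) then VV[1][1]++ -> VV[1]=[3, 4, 3]
Event 6: LOCAL 2: VV[2][2]++ -> VV[2]=[0, 0, 4]
Event 7: LOCAL 0: VV[0][0]++ -> VV[0]=[4, 0, 3]
Event 8: LOCAL 1: VV[1][1]++ -> VV[1]=[3, 5, 3]
Final vectors: VV[0]=[4, 0, 3]; VV[1]=[3, 5, 3]; VV[2]=[0, 0, 4]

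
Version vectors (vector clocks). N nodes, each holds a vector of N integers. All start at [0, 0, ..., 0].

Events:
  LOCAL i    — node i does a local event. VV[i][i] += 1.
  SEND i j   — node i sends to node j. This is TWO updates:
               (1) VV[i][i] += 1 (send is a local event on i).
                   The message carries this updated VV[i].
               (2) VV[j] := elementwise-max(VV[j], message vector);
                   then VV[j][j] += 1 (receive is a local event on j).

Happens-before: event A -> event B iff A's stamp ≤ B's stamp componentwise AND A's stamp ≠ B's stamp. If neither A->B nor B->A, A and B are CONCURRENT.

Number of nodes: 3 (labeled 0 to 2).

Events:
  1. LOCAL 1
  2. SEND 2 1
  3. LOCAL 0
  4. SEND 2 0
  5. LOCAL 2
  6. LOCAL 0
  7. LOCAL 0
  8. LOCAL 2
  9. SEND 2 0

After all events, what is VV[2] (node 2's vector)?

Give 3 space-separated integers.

Answer: 0 0 5

Derivation:
Initial: VV[0]=[0, 0, 0]
Initial: VV[1]=[0, 0, 0]
Initial: VV[2]=[0, 0, 0]
Event 1: LOCAL 1: VV[1][1]++ -> VV[1]=[0, 1, 0]
Event 2: SEND 2->1: VV[2][2]++ -> VV[2]=[0, 0, 1], msg_vec=[0, 0, 1]; VV[1]=max(VV[1],msg_vec) then VV[1][1]++ -> VV[1]=[0, 2, 1]
Event 3: LOCAL 0: VV[0][0]++ -> VV[0]=[1, 0, 0]
Event 4: SEND 2->0: VV[2][2]++ -> VV[2]=[0, 0, 2], msg_vec=[0, 0, 2]; VV[0]=max(VV[0],msg_vec) then VV[0][0]++ -> VV[0]=[2, 0, 2]
Event 5: LOCAL 2: VV[2][2]++ -> VV[2]=[0, 0, 3]
Event 6: LOCAL 0: VV[0][0]++ -> VV[0]=[3, 0, 2]
Event 7: LOCAL 0: VV[0][0]++ -> VV[0]=[4, 0, 2]
Event 8: LOCAL 2: VV[2][2]++ -> VV[2]=[0, 0, 4]
Event 9: SEND 2->0: VV[2][2]++ -> VV[2]=[0, 0, 5], msg_vec=[0, 0, 5]; VV[0]=max(VV[0],msg_vec) then VV[0][0]++ -> VV[0]=[5, 0, 5]
Final vectors: VV[0]=[5, 0, 5]; VV[1]=[0, 2, 1]; VV[2]=[0, 0, 5]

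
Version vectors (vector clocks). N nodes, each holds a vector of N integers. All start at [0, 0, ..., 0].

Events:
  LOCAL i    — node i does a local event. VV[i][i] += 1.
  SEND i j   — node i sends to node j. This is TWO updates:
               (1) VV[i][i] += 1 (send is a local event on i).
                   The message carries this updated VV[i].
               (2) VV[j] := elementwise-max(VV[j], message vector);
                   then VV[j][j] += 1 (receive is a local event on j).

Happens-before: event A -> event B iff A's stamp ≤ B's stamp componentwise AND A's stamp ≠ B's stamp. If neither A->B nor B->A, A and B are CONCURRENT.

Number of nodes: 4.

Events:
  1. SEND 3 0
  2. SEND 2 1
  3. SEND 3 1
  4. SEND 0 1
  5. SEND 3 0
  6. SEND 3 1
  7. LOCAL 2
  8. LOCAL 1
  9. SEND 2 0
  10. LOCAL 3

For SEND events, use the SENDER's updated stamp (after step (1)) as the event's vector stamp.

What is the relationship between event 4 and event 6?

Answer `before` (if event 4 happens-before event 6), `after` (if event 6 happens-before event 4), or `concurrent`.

Answer: concurrent

Derivation:
Initial: VV[0]=[0, 0, 0, 0]
Initial: VV[1]=[0, 0, 0, 0]
Initial: VV[2]=[0, 0, 0, 0]
Initial: VV[3]=[0, 0, 0, 0]
Event 1: SEND 3->0: VV[3][3]++ -> VV[3]=[0, 0, 0, 1], msg_vec=[0, 0, 0, 1]; VV[0]=max(VV[0],msg_vec) then VV[0][0]++ -> VV[0]=[1, 0, 0, 1]
Event 2: SEND 2->1: VV[2][2]++ -> VV[2]=[0, 0, 1, 0], msg_vec=[0, 0, 1, 0]; VV[1]=max(VV[1],msg_vec) then VV[1][1]++ -> VV[1]=[0, 1, 1, 0]
Event 3: SEND 3->1: VV[3][3]++ -> VV[3]=[0, 0, 0, 2], msg_vec=[0, 0, 0, 2]; VV[1]=max(VV[1],msg_vec) then VV[1][1]++ -> VV[1]=[0, 2, 1, 2]
Event 4: SEND 0->1: VV[0][0]++ -> VV[0]=[2, 0, 0, 1], msg_vec=[2, 0, 0, 1]; VV[1]=max(VV[1],msg_vec) then VV[1][1]++ -> VV[1]=[2, 3, 1, 2]
Event 5: SEND 3->0: VV[3][3]++ -> VV[3]=[0, 0, 0, 3], msg_vec=[0, 0, 0, 3]; VV[0]=max(VV[0],msg_vec) then VV[0][0]++ -> VV[0]=[3, 0, 0, 3]
Event 6: SEND 3->1: VV[3][3]++ -> VV[3]=[0, 0, 0, 4], msg_vec=[0, 0, 0, 4]; VV[1]=max(VV[1],msg_vec) then VV[1][1]++ -> VV[1]=[2, 4, 1, 4]
Event 7: LOCAL 2: VV[2][2]++ -> VV[2]=[0, 0, 2, 0]
Event 8: LOCAL 1: VV[1][1]++ -> VV[1]=[2, 5, 1, 4]
Event 9: SEND 2->0: VV[2][2]++ -> VV[2]=[0, 0, 3, 0], msg_vec=[0, 0, 3, 0]; VV[0]=max(VV[0],msg_vec) then VV[0][0]++ -> VV[0]=[4, 0, 3, 3]
Event 10: LOCAL 3: VV[3][3]++ -> VV[3]=[0, 0, 0, 5]
Event 4 stamp: [2, 0, 0, 1]
Event 6 stamp: [0, 0, 0, 4]
[2, 0, 0, 1] <= [0, 0, 0, 4]? False
[0, 0, 0, 4] <= [2, 0, 0, 1]? False
Relation: concurrent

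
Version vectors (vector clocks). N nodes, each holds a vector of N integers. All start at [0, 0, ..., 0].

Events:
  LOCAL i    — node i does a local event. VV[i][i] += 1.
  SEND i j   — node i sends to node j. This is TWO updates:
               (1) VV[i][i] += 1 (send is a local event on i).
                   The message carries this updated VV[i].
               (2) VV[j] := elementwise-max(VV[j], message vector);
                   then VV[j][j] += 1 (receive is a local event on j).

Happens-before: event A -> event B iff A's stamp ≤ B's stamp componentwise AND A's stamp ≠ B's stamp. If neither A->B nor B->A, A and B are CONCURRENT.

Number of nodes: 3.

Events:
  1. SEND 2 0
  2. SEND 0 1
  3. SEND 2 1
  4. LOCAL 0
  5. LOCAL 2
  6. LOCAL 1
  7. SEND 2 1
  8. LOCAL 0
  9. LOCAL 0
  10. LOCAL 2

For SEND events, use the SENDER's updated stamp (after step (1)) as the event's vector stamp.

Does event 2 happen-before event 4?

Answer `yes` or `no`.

Initial: VV[0]=[0, 0, 0]
Initial: VV[1]=[0, 0, 0]
Initial: VV[2]=[0, 0, 0]
Event 1: SEND 2->0: VV[2][2]++ -> VV[2]=[0, 0, 1], msg_vec=[0, 0, 1]; VV[0]=max(VV[0],msg_vec) then VV[0][0]++ -> VV[0]=[1, 0, 1]
Event 2: SEND 0->1: VV[0][0]++ -> VV[0]=[2, 0, 1], msg_vec=[2, 0, 1]; VV[1]=max(VV[1],msg_vec) then VV[1][1]++ -> VV[1]=[2, 1, 1]
Event 3: SEND 2->1: VV[2][2]++ -> VV[2]=[0, 0, 2], msg_vec=[0, 0, 2]; VV[1]=max(VV[1],msg_vec) then VV[1][1]++ -> VV[1]=[2, 2, 2]
Event 4: LOCAL 0: VV[0][0]++ -> VV[0]=[3, 0, 1]
Event 5: LOCAL 2: VV[2][2]++ -> VV[2]=[0, 0, 3]
Event 6: LOCAL 1: VV[1][1]++ -> VV[1]=[2, 3, 2]
Event 7: SEND 2->1: VV[2][2]++ -> VV[2]=[0, 0, 4], msg_vec=[0, 0, 4]; VV[1]=max(VV[1],msg_vec) then VV[1][1]++ -> VV[1]=[2, 4, 4]
Event 8: LOCAL 0: VV[0][0]++ -> VV[0]=[4, 0, 1]
Event 9: LOCAL 0: VV[0][0]++ -> VV[0]=[5, 0, 1]
Event 10: LOCAL 2: VV[2][2]++ -> VV[2]=[0, 0, 5]
Event 2 stamp: [2, 0, 1]
Event 4 stamp: [3, 0, 1]
[2, 0, 1] <= [3, 0, 1]? True. Equal? False. Happens-before: True

Answer: yes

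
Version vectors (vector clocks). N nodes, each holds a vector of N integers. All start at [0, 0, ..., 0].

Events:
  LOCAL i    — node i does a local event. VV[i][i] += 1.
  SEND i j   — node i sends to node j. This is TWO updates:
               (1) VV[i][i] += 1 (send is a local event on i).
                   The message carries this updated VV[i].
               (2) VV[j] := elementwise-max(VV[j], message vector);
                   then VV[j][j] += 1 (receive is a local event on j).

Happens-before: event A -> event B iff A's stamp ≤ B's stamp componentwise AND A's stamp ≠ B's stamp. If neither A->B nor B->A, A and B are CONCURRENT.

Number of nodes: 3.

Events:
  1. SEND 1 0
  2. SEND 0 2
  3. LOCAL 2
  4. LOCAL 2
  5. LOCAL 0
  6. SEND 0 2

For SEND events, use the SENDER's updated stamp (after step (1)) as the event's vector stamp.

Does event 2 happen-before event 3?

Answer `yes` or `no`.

Initial: VV[0]=[0, 0, 0]
Initial: VV[1]=[0, 0, 0]
Initial: VV[2]=[0, 0, 0]
Event 1: SEND 1->0: VV[1][1]++ -> VV[1]=[0, 1, 0], msg_vec=[0, 1, 0]; VV[0]=max(VV[0],msg_vec) then VV[0][0]++ -> VV[0]=[1, 1, 0]
Event 2: SEND 0->2: VV[0][0]++ -> VV[0]=[2, 1, 0], msg_vec=[2, 1, 0]; VV[2]=max(VV[2],msg_vec) then VV[2][2]++ -> VV[2]=[2, 1, 1]
Event 3: LOCAL 2: VV[2][2]++ -> VV[2]=[2, 1, 2]
Event 4: LOCAL 2: VV[2][2]++ -> VV[2]=[2, 1, 3]
Event 5: LOCAL 0: VV[0][0]++ -> VV[0]=[3, 1, 0]
Event 6: SEND 0->2: VV[0][0]++ -> VV[0]=[4, 1, 0], msg_vec=[4, 1, 0]; VV[2]=max(VV[2],msg_vec) then VV[2][2]++ -> VV[2]=[4, 1, 4]
Event 2 stamp: [2, 1, 0]
Event 3 stamp: [2, 1, 2]
[2, 1, 0] <= [2, 1, 2]? True. Equal? False. Happens-before: True

Answer: yes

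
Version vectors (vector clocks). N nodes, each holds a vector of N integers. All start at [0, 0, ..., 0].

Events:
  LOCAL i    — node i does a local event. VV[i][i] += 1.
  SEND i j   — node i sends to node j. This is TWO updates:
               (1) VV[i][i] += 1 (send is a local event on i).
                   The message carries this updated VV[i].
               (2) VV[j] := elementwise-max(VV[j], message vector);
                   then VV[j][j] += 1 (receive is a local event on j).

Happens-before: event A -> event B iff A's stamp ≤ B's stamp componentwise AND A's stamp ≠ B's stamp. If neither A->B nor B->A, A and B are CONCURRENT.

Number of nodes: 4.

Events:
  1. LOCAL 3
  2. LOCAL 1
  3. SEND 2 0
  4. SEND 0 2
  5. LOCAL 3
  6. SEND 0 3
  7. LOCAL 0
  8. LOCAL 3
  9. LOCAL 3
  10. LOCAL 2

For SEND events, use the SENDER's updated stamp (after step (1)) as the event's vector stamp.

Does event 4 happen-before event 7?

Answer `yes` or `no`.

Initial: VV[0]=[0, 0, 0, 0]
Initial: VV[1]=[0, 0, 0, 0]
Initial: VV[2]=[0, 0, 0, 0]
Initial: VV[3]=[0, 0, 0, 0]
Event 1: LOCAL 3: VV[3][3]++ -> VV[3]=[0, 0, 0, 1]
Event 2: LOCAL 1: VV[1][1]++ -> VV[1]=[0, 1, 0, 0]
Event 3: SEND 2->0: VV[2][2]++ -> VV[2]=[0, 0, 1, 0], msg_vec=[0, 0, 1, 0]; VV[0]=max(VV[0],msg_vec) then VV[0][0]++ -> VV[0]=[1, 0, 1, 0]
Event 4: SEND 0->2: VV[0][0]++ -> VV[0]=[2, 0, 1, 0], msg_vec=[2, 0, 1, 0]; VV[2]=max(VV[2],msg_vec) then VV[2][2]++ -> VV[2]=[2, 0, 2, 0]
Event 5: LOCAL 3: VV[3][3]++ -> VV[3]=[0, 0, 0, 2]
Event 6: SEND 0->3: VV[0][0]++ -> VV[0]=[3, 0, 1, 0], msg_vec=[3, 0, 1, 0]; VV[3]=max(VV[3],msg_vec) then VV[3][3]++ -> VV[3]=[3, 0, 1, 3]
Event 7: LOCAL 0: VV[0][0]++ -> VV[0]=[4, 0, 1, 0]
Event 8: LOCAL 3: VV[3][3]++ -> VV[3]=[3, 0, 1, 4]
Event 9: LOCAL 3: VV[3][3]++ -> VV[3]=[3, 0, 1, 5]
Event 10: LOCAL 2: VV[2][2]++ -> VV[2]=[2, 0, 3, 0]
Event 4 stamp: [2, 0, 1, 0]
Event 7 stamp: [4, 0, 1, 0]
[2, 0, 1, 0] <= [4, 0, 1, 0]? True. Equal? False. Happens-before: True

Answer: yes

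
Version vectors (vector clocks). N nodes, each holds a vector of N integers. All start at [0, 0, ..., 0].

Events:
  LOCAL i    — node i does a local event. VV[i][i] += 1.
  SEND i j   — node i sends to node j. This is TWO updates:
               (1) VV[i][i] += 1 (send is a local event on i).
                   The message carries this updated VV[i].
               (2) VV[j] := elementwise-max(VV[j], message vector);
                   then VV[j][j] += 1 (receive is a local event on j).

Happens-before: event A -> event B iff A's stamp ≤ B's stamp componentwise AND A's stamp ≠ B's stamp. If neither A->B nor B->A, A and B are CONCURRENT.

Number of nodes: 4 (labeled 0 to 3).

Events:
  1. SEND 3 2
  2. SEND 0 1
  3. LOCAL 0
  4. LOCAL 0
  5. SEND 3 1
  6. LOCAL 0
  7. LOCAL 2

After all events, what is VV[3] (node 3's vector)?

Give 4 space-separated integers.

Initial: VV[0]=[0, 0, 0, 0]
Initial: VV[1]=[0, 0, 0, 0]
Initial: VV[2]=[0, 0, 0, 0]
Initial: VV[3]=[0, 0, 0, 0]
Event 1: SEND 3->2: VV[3][3]++ -> VV[3]=[0, 0, 0, 1], msg_vec=[0, 0, 0, 1]; VV[2]=max(VV[2],msg_vec) then VV[2][2]++ -> VV[2]=[0, 0, 1, 1]
Event 2: SEND 0->1: VV[0][0]++ -> VV[0]=[1, 0, 0, 0], msg_vec=[1, 0, 0, 0]; VV[1]=max(VV[1],msg_vec) then VV[1][1]++ -> VV[1]=[1, 1, 0, 0]
Event 3: LOCAL 0: VV[0][0]++ -> VV[0]=[2, 0, 0, 0]
Event 4: LOCAL 0: VV[0][0]++ -> VV[0]=[3, 0, 0, 0]
Event 5: SEND 3->1: VV[3][3]++ -> VV[3]=[0, 0, 0, 2], msg_vec=[0, 0, 0, 2]; VV[1]=max(VV[1],msg_vec) then VV[1][1]++ -> VV[1]=[1, 2, 0, 2]
Event 6: LOCAL 0: VV[0][0]++ -> VV[0]=[4, 0, 0, 0]
Event 7: LOCAL 2: VV[2][2]++ -> VV[2]=[0, 0, 2, 1]
Final vectors: VV[0]=[4, 0, 0, 0]; VV[1]=[1, 2, 0, 2]; VV[2]=[0, 0, 2, 1]; VV[3]=[0, 0, 0, 2]

Answer: 0 0 0 2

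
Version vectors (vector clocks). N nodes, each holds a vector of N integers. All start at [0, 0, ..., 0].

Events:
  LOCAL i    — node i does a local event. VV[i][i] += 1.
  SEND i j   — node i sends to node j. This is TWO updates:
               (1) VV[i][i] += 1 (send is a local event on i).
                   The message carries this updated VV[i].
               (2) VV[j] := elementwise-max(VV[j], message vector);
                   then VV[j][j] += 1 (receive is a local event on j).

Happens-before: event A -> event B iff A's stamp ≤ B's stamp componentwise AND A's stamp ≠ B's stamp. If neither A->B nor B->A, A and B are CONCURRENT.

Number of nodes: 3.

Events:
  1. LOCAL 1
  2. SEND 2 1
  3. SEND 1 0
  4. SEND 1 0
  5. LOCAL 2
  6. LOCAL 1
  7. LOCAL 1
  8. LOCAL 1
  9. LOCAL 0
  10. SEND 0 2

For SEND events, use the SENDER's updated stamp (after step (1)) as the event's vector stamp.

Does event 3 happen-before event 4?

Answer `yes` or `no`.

Answer: yes

Derivation:
Initial: VV[0]=[0, 0, 0]
Initial: VV[1]=[0, 0, 0]
Initial: VV[2]=[0, 0, 0]
Event 1: LOCAL 1: VV[1][1]++ -> VV[1]=[0, 1, 0]
Event 2: SEND 2->1: VV[2][2]++ -> VV[2]=[0, 0, 1], msg_vec=[0, 0, 1]; VV[1]=max(VV[1],msg_vec) then VV[1][1]++ -> VV[1]=[0, 2, 1]
Event 3: SEND 1->0: VV[1][1]++ -> VV[1]=[0, 3, 1], msg_vec=[0, 3, 1]; VV[0]=max(VV[0],msg_vec) then VV[0][0]++ -> VV[0]=[1, 3, 1]
Event 4: SEND 1->0: VV[1][1]++ -> VV[1]=[0, 4, 1], msg_vec=[0, 4, 1]; VV[0]=max(VV[0],msg_vec) then VV[0][0]++ -> VV[0]=[2, 4, 1]
Event 5: LOCAL 2: VV[2][2]++ -> VV[2]=[0, 0, 2]
Event 6: LOCAL 1: VV[1][1]++ -> VV[1]=[0, 5, 1]
Event 7: LOCAL 1: VV[1][1]++ -> VV[1]=[0, 6, 1]
Event 8: LOCAL 1: VV[1][1]++ -> VV[1]=[0, 7, 1]
Event 9: LOCAL 0: VV[0][0]++ -> VV[0]=[3, 4, 1]
Event 10: SEND 0->2: VV[0][0]++ -> VV[0]=[4, 4, 1], msg_vec=[4, 4, 1]; VV[2]=max(VV[2],msg_vec) then VV[2][2]++ -> VV[2]=[4, 4, 3]
Event 3 stamp: [0, 3, 1]
Event 4 stamp: [0, 4, 1]
[0, 3, 1] <= [0, 4, 1]? True. Equal? False. Happens-before: True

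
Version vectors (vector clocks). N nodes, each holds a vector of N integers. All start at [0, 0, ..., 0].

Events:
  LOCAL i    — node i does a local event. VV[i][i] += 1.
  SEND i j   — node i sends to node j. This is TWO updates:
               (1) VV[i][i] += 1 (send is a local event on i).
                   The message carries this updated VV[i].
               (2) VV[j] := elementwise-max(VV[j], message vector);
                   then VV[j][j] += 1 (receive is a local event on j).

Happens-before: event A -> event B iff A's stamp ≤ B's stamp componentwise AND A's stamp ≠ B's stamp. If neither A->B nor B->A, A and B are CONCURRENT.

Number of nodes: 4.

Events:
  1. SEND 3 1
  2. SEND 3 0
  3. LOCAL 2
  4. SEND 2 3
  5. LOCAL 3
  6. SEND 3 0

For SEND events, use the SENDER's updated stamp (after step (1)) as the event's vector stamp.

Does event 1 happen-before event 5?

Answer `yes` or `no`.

Initial: VV[0]=[0, 0, 0, 0]
Initial: VV[1]=[0, 0, 0, 0]
Initial: VV[2]=[0, 0, 0, 0]
Initial: VV[3]=[0, 0, 0, 0]
Event 1: SEND 3->1: VV[3][3]++ -> VV[3]=[0, 0, 0, 1], msg_vec=[0, 0, 0, 1]; VV[1]=max(VV[1],msg_vec) then VV[1][1]++ -> VV[1]=[0, 1, 0, 1]
Event 2: SEND 3->0: VV[3][3]++ -> VV[3]=[0, 0, 0, 2], msg_vec=[0, 0, 0, 2]; VV[0]=max(VV[0],msg_vec) then VV[0][0]++ -> VV[0]=[1, 0, 0, 2]
Event 3: LOCAL 2: VV[2][2]++ -> VV[2]=[0, 0, 1, 0]
Event 4: SEND 2->3: VV[2][2]++ -> VV[2]=[0, 0, 2, 0], msg_vec=[0, 0, 2, 0]; VV[3]=max(VV[3],msg_vec) then VV[3][3]++ -> VV[3]=[0, 0, 2, 3]
Event 5: LOCAL 3: VV[3][3]++ -> VV[3]=[0, 0, 2, 4]
Event 6: SEND 3->0: VV[3][3]++ -> VV[3]=[0, 0, 2, 5], msg_vec=[0, 0, 2, 5]; VV[0]=max(VV[0],msg_vec) then VV[0][0]++ -> VV[0]=[2, 0, 2, 5]
Event 1 stamp: [0, 0, 0, 1]
Event 5 stamp: [0, 0, 2, 4]
[0, 0, 0, 1] <= [0, 0, 2, 4]? True. Equal? False. Happens-before: True

Answer: yes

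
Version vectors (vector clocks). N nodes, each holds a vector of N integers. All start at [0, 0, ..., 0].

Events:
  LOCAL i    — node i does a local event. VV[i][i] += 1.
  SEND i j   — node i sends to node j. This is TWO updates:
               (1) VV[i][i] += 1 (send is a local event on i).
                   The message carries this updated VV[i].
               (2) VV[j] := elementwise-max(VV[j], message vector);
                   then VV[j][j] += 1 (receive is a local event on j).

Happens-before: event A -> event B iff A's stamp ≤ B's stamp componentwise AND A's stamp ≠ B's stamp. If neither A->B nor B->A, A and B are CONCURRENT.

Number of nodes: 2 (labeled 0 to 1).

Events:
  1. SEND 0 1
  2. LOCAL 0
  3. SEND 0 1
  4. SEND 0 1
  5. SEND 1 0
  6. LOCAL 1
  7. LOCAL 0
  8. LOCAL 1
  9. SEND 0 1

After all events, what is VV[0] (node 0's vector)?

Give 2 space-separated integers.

Answer: 7 4

Derivation:
Initial: VV[0]=[0, 0]
Initial: VV[1]=[0, 0]
Event 1: SEND 0->1: VV[0][0]++ -> VV[0]=[1, 0], msg_vec=[1, 0]; VV[1]=max(VV[1],msg_vec) then VV[1][1]++ -> VV[1]=[1, 1]
Event 2: LOCAL 0: VV[0][0]++ -> VV[0]=[2, 0]
Event 3: SEND 0->1: VV[0][0]++ -> VV[0]=[3, 0], msg_vec=[3, 0]; VV[1]=max(VV[1],msg_vec) then VV[1][1]++ -> VV[1]=[3, 2]
Event 4: SEND 0->1: VV[0][0]++ -> VV[0]=[4, 0], msg_vec=[4, 0]; VV[1]=max(VV[1],msg_vec) then VV[1][1]++ -> VV[1]=[4, 3]
Event 5: SEND 1->0: VV[1][1]++ -> VV[1]=[4, 4], msg_vec=[4, 4]; VV[0]=max(VV[0],msg_vec) then VV[0][0]++ -> VV[0]=[5, 4]
Event 6: LOCAL 1: VV[1][1]++ -> VV[1]=[4, 5]
Event 7: LOCAL 0: VV[0][0]++ -> VV[0]=[6, 4]
Event 8: LOCAL 1: VV[1][1]++ -> VV[1]=[4, 6]
Event 9: SEND 0->1: VV[0][0]++ -> VV[0]=[7, 4], msg_vec=[7, 4]; VV[1]=max(VV[1],msg_vec) then VV[1][1]++ -> VV[1]=[7, 7]
Final vectors: VV[0]=[7, 4]; VV[1]=[7, 7]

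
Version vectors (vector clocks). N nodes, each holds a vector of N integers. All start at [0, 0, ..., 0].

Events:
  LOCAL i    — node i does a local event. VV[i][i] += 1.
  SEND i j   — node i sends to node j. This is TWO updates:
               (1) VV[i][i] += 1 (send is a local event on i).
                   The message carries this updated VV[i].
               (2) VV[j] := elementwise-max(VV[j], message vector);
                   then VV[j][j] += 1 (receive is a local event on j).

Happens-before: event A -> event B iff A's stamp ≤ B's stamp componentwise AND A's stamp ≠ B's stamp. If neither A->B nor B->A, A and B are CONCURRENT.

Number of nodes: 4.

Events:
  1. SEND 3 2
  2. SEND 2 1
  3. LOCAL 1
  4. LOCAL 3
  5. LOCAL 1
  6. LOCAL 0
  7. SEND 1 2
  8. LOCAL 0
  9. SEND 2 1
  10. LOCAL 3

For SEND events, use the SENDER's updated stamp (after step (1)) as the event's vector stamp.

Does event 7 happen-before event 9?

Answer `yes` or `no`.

Initial: VV[0]=[0, 0, 0, 0]
Initial: VV[1]=[0, 0, 0, 0]
Initial: VV[2]=[0, 0, 0, 0]
Initial: VV[3]=[0, 0, 0, 0]
Event 1: SEND 3->2: VV[3][3]++ -> VV[3]=[0, 0, 0, 1], msg_vec=[0, 0, 0, 1]; VV[2]=max(VV[2],msg_vec) then VV[2][2]++ -> VV[2]=[0, 0, 1, 1]
Event 2: SEND 2->1: VV[2][2]++ -> VV[2]=[0, 0, 2, 1], msg_vec=[0, 0, 2, 1]; VV[1]=max(VV[1],msg_vec) then VV[1][1]++ -> VV[1]=[0, 1, 2, 1]
Event 3: LOCAL 1: VV[1][1]++ -> VV[1]=[0, 2, 2, 1]
Event 4: LOCAL 3: VV[3][3]++ -> VV[3]=[0, 0, 0, 2]
Event 5: LOCAL 1: VV[1][1]++ -> VV[1]=[0, 3, 2, 1]
Event 6: LOCAL 0: VV[0][0]++ -> VV[0]=[1, 0, 0, 0]
Event 7: SEND 1->2: VV[1][1]++ -> VV[1]=[0, 4, 2, 1], msg_vec=[0, 4, 2, 1]; VV[2]=max(VV[2],msg_vec) then VV[2][2]++ -> VV[2]=[0, 4, 3, 1]
Event 8: LOCAL 0: VV[0][0]++ -> VV[0]=[2, 0, 0, 0]
Event 9: SEND 2->1: VV[2][2]++ -> VV[2]=[0, 4, 4, 1], msg_vec=[0, 4, 4, 1]; VV[1]=max(VV[1],msg_vec) then VV[1][1]++ -> VV[1]=[0, 5, 4, 1]
Event 10: LOCAL 3: VV[3][3]++ -> VV[3]=[0, 0, 0, 3]
Event 7 stamp: [0, 4, 2, 1]
Event 9 stamp: [0, 4, 4, 1]
[0, 4, 2, 1] <= [0, 4, 4, 1]? True. Equal? False. Happens-before: True

Answer: yes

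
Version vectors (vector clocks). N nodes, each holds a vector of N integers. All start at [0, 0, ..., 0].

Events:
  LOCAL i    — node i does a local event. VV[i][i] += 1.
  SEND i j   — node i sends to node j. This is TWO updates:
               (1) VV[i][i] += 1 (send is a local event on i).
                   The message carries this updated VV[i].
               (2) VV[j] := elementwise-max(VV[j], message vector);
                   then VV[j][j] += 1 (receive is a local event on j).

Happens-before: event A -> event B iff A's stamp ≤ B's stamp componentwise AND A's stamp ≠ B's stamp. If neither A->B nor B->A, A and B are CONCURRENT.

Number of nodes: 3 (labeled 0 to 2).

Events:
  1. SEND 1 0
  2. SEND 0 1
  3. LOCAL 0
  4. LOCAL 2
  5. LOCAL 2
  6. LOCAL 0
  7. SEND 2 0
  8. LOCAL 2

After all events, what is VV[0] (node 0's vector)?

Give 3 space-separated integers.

Initial: VV[0]=[0, 0, 0]
Initial: VV[1]=[0, 0, 0]
Initial: VV[2]=[0, 0, 0]
Event 1: SEND 1->0: VV[1][1]++ -> VV[1]=[0, 1, 0], msg_vec=[0, 1, 0]; VV[0]=max(VV[0],msg_vec) then VV[0][0]++ -> VV[0]=[1, 1, 0]
Event 2: SEND 0->1: VV[0][0]++ -> VV[0]=[2, 1, 0], msg_vec=[2, 1, 0]; VV[1]=max(VV[1],msg_vec) then VV[1][1]++ -> VV[1]=[2, 2, 0]
Event 3: LOCAL 0: VV[0][0]++ -> VV[0]=[3, 1, 0]
Event 4: LOCAL 2: VV[2][2]++ -> VV[2]=[0, 0, 1]
Event 5: LOCAL 2: VV[2][2]++ -> VV[2]=[0, 0, 2]
Event 6: LOCAL 0: VV[0][0]++ -> VV[0]=[4, 1, 0]
Event 7: SEND 2->0: VV[2][2]++ -> VV[2]=[0, 0, 3], msg_vec=[0, 0, 3]; VV[0]=max(VV[0],msg_vec) then VV[0][0]++ -> VV[0]=[5, 1, 3]
Event 8: LOCAL 2: VV[2][2]++ -> VV[2]=[0, 0, 4]
Final vectors: VV[0]=[5, 1, 3]; VV[1]=[2, 2, 0]; VV[2]=[0, 0, 4]

Answer: 5 1 3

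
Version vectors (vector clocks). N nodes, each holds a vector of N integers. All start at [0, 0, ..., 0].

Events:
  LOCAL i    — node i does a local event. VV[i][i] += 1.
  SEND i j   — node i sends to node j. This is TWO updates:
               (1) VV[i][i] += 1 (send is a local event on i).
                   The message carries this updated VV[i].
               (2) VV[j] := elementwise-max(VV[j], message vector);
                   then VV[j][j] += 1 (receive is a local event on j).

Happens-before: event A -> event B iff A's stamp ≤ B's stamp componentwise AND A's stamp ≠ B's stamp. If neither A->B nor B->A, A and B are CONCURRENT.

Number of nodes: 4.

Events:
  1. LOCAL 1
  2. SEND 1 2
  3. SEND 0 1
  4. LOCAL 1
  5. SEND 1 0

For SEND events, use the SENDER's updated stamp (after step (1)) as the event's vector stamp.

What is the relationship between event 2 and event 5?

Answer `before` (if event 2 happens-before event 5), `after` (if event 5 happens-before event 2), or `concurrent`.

Answer: before

Derivation:
Initial: VV[0]=[0, 0, 0, 0]
Initial: VV[1]=[0, 0, 0, 0]
Initial: VV[2]=[0, 0, 0, 0]
Initial: VV[3]=[0, 0, 0, 0]
Event 1: LOCAL 1: VV[1][1]++ -> VV[1]=[0, 1, 0, 0]
Event 2: SEND 1->2: VV[1][1]++ -> VV[1]=[0, 2, 0, 0], msg_vec=[0, 2, 0, 0]; VV[2]=max(VV[2],msg_vec) then VV[2][2]++ -> VV[2]=[0, 2, 1, 0]
Event 3: SEND 0->1: VV[0][0]++ -> VV[0]=[1, 0, 0, 0], msg_vec=[1, 0, 0, 0]; VV[1]=max(VV[1],msg_vec) then VV[1][1]++ -> VV[1]=[1, 3, 0, 0]
Event 4: LOCAL 1: VV[1][1]++ -> VV[1]=[1, 4, 0, 0]
Event 5: SEND 1->0: VV[1][1]++ -> VV[1]=[1, 5, 0, 0], msg_vec=[1, 5, 0, 0]; VV[0]=max(VV[0],msg_vec) then VV[0][0]++ -> VV[0]=[2, 5, 0, 0]
Event 2 stamp: [0, 2, 0, 0]
Event 5 stamp: [1, 5, 0, 0]
[0, 2, 0, 0] <= [1, 5, 0, 0]? True
[1, 5, 0, 0] <= [0, 2, 0, 0]? False
Relation: before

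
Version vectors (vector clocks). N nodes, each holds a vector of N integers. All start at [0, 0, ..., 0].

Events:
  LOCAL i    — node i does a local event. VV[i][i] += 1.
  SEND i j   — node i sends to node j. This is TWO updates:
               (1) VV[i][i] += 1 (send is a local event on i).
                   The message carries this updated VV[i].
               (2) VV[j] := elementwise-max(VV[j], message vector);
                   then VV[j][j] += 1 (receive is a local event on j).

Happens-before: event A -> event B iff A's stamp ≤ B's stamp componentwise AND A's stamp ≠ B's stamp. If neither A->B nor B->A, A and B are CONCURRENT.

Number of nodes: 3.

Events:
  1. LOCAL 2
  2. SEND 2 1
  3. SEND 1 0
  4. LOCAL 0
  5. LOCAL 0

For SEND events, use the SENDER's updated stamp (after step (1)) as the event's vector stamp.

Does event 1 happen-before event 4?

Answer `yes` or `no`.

Answer: yes

Derivation:
Initial: VV[0]=[0, 0, 0]
Initial: VV[1]=[0, 0, 0]
Initial: VV[2]=[0, 0, 0]
Event 1: LOCAL 2: VV[2][2]++ -> VV[2]=[0, 0, 1]
Event 2: SEND 2->1: VV[2][2]++ -> VV[2]=[0, 0, 2], msg_vec=[0, 0, 2]; VV[1]=max(VV[1],msg_vec) then VV[1][1]++ -> VV[1]=[0, 1, 2]
Event 3: SEND 1->0: VV[1][1]++ -> VV[1]=[0, 2, 2], msg_vec=[0, 2, 2]; VV[0]=max(VV[0],msg_vec) then VV[0][0]++ -> VV[0]=[1, 2, 2]
Event 4: LOCAL 0: VV[0][0]++ -> VV[0]=[2, 2, 2]
Event 5: LOCAL 0: VV[0][0]++ -> VV[0]=[3, 2, 2]
Event 1 stamp: [0, 0, 1]
Event 4 stamp: [2, 2, 2]
[0, 0, 1] <= [2, 2, 2]? True. Equal? False. Happens-before: True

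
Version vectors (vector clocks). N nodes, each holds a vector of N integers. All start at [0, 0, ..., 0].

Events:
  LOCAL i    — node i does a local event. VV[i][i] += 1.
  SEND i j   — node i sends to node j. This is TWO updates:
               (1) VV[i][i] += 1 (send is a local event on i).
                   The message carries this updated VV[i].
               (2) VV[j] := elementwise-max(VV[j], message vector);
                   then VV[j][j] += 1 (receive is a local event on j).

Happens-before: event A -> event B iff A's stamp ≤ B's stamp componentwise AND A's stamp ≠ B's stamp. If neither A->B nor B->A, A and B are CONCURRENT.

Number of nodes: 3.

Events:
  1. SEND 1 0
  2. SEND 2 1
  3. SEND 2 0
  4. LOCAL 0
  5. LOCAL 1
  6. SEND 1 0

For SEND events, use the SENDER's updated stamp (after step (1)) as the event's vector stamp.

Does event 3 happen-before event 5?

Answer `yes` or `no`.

Answer: no

Derivation:
Initial: VV[0]=[0, 0, 0]
Initial: VV[1]=[0, 0, 0]
Initial: VV[2]=[0, 0, 0]
Event 1: SEND 1->0: VV[1][1]++ -> VV[1]=[0, 1, 0], msg_vec=[0, 1, 0]; VV[0]=max(VV[0],msg_vec) then VV[0][0]++ -> VV[0]=[1, 1, 0]
Event 2: SEND 2->1: VV[2][2]++ -> VV[2]=[0, 0, 1], msg_vec=[0, 0, 1]; VV[1]=max(VV[1],msg_vec) then VV[1][1]++ -> VV[1]=[0, 2, 1]
Event 3: SEND 2->0: VV[2][2]++ -> VV[2]=[0, 0, 2], msg_vec=[0, 0, 2]; VV[0]=max(VV[0],msg_vec) then VV[0][0]++ -> VV[0]=[2, 1, 2]
Event 4: LOCAL 0: VV[0][0]++ -> VV[0]=[3, 1, 2]
Event 5: LOCAL 1: VV[1][1]++ -> VV[1]=[0, 3, 1]
Event 6: SEND 1->0: VV[1][1]++ -> VV[1]=[0, 4, 1], msg_vec=[0, 4, 1]; VV[0]=max(VV[0],msg_vec) then VV[0][0]++ -> VV[0]=[4, 4, 2]
Event 3 stamp: [0, 0, 2]
Event 5 stamp: [0, 3, 1]
[0, 0, 2] <= [0, 3, 1]? False. Equal? False. Happens-before: False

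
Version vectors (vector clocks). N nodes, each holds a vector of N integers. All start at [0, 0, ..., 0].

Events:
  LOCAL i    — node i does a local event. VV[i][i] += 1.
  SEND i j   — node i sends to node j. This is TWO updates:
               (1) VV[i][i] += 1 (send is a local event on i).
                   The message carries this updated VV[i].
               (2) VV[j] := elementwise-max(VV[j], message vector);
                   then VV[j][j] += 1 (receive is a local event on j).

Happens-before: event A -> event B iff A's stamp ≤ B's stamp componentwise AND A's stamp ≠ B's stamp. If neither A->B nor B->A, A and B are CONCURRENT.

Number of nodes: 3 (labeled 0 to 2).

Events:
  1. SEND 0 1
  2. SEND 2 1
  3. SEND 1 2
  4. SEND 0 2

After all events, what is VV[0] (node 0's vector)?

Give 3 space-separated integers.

Answer: 2 0 0

Derivation:
Initial: VV[0]=[0, 0, 0]
Initial: VV[1]=[0, 0, 0]
Initial: VV[2]=[0, 0, 0]
Event 1: SEND 0->1: VV[0][0]++ -> VV[0]=[1, 0, 0], msg_vec=[1, 0, 0]; VV[1]=max(VV[1],msg_vec) then VV[1][1]++ -> VV[1]=[1, 1, 0]
Event 2: SEND 2->1: VV[2][2]++ -> VV[2]=[0, 0, 1], msg_vec=[0, 0, 1]; VV[1]=max(VV[1],msg_vec) then VV[1][1]++ -> VV[1]=[1, 2, 1]
Event 3: SEND 1->2: VV[1][1]++ -> VV[1]=[1, 3, 1], msg_vec=[1, 3, 1]; VV[2]=max(VV[2],msg_vec) then VV[2][2]++ -> VV[2]=[1, 3, 2]
Event 4: SEND 0->2: VV[0][0]++ -> VV[0]=[2, 0, 0], msg_vec=[2, 0, 0]; VV[2]=max(VV[2],msg_vec) then VV[2][2]++ -> VV[2]=[2, 3, 3]
Final vectors: VV[0]=[2, 0, 0]; VV[1]=[1, 3, 1]; VV[2]=[2, 3, 3]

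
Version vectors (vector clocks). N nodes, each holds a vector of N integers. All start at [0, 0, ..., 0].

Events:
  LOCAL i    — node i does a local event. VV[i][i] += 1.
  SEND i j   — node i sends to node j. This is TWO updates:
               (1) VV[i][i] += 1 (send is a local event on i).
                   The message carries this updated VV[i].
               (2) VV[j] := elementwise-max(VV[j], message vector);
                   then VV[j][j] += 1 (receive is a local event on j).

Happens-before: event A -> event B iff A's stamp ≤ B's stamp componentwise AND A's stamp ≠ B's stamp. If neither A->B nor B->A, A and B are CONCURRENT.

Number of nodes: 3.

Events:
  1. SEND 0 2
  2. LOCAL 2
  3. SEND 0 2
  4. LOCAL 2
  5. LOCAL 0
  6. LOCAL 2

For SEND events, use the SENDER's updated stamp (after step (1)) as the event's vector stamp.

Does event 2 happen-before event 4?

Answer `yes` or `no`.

Answer: yes

Derivation:
Initial: VV[0]=[0, 0, 0]
Initial: VV[1]=[0, 0, 0]
Initial: VV[2]=[0, 0, 0]
Event 1: SEND 0->2: VV[0][0]++ -> VV[0]=[1, 0, 0], msg_vec=[1, 0, 0]; VV[2]=max(VV[2],msg_vec) then VV[2][2]++ -> VV[2]=[1, 0, 1]
Event 2: LOCAL 2: VV[2][2]++ -> VV[2]=[1, 0, 2]
Event 3: SEND 0->2: VV[0][0]++ -> VV[0]=[2, 0, 0], msg_vec=[2, 0, 0]; VV[2]=max(VV[2],msg_vec) then VV[2][2]++ -> VV[2]=[2, 0, 3]
Event 4: LOCAL 2: VV[2][2]++ -> VV[2]=[2, 0, 4]
Event 5: LOCAL 0: VV[0][0]++ -> VV[0]=[3, 0, 0]
Event 6: LOCAL 2: VV[2][2]++ -> VV[2]=[2, 0, 5]
Event 2 stamp: [1, 0, 2]
Event 4 stamp: [2, 0, 4]
[1, 0, 2] <= [2, 0, 4]? True. Equal? False. Happens-before: True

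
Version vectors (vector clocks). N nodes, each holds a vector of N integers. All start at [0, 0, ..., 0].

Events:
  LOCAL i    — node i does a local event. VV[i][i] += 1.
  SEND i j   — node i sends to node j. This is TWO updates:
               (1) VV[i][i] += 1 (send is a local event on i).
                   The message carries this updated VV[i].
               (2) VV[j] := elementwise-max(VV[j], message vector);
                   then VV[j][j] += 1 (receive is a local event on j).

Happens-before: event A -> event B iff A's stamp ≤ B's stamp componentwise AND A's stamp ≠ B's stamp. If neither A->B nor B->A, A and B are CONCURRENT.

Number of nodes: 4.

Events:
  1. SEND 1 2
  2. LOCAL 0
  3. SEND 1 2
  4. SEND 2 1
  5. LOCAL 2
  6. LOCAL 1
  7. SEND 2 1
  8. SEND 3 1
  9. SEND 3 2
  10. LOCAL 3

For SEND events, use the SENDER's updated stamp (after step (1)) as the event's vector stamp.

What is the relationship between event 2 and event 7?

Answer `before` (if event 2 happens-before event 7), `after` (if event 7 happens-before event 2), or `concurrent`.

Initial: VV[0]=[0, 0, 0, 0]
Initial: VV[1]=[0, 0, 0, 0]
Initial: VV[2]=[0, 0, 0, 0]
Initial: VV[3]=[0, 0, 0, 0]
Event 1: SEND 1->2: VV[1][1]++ -> VV[1]=[0, 1, 0, 0], msg_vec=[0, 1, 0, 0]; VV[2]=max(VV[2],msg_vec) then VV[2][2]++ -> VV[2]=[0, 1, 1, 0]
Event 2: LOCAL 0: VV[0][0]++ -> VV[0]=[1, 0, 0, 0]
Event 3: SEND 1->2: VV[1][1]++ -> VV[1]=[0, 2, 0, 0], msg_vec=[0, 2, 0, 0]; VV[2]=max(VV[2],msg_vec) then VV[2][2]++ -> VV[2]=[0, 2, 2, 0]
Event 4: SEND 2->1: VV[2][2]++ -> VV[2]=[0, 2, 3, 0], msg_vec=[0, 2, 3, 0]; VV[1]=max(VV[1],msg_vec) then VV[1][1]++ -> VV[1]=[0, 3, 3, 0]
Event 5: LOCAL 2: VV[2][2]++ -> VV[2]=[0, 2, 4, 0]
Event 6: LOCAL 1: VV[1][1]++ -> VV[1]=[0, 4, 3, 0]
Event 7: SEND 2->1: VV[2][2]++ -> VV[2]=[0, 2, 5, 0], msg_vec=[0, 2, 5, 0]; VV[1]=max(VV[1],msg_vec) then VV[1][1]++ -> VV[1]=[0, 5, 5, 0]
Event 8: SEND 3->1: VV[3][3]++ -> VV[3]=[0, 0, 0, 1], msg_vec=[0, 0, 0, 1]; VV[1]=max(VV[1],msg_vec) then VV[1][1]++ -> VV[1]=[0, 6, 5, 1]
Event 9: SEND 3->2: VV[3][3]++ -> VV[3]=[0, 0, 0, 2], msg_vec=[0, 0, 0, 2]; VV[2]=max(VV[2],msg_vec) then VV[2][2]++ -> VV[2]=[0, 2, 6, 2]
Event 10: LOCAL 3: VV[3][3]++ -> VV[3]=[0, 0, 0, 3]
Event 2 stamp: [1, 0, 0, 0]
Event 7 stamp: [0, 2, 5, 0]
[1, 0, 0, 0] <= [0, 2, 5, 0]? False
[0, 2, 5, 0] <= [1, 0, 0, 0]? False
Relation: concurrent

Answer: concurrent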